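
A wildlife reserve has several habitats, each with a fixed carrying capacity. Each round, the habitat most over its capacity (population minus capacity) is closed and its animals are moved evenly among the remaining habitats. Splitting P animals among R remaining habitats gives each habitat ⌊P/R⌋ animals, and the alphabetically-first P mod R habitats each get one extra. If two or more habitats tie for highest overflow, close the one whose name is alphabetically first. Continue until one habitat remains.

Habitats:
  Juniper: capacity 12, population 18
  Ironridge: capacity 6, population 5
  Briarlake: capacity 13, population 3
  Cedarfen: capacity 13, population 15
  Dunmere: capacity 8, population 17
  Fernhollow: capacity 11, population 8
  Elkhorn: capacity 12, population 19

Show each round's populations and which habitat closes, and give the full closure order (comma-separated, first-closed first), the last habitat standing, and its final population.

Closure order: Dunmere, Elkhorn, Juniper, Cedarfen, Ironridge, Fernhollow
Last habitat: Briarlake with 85 animals

Round 1: Briarlake=3 Cedarfen=15 Dunmere=17 Elkhorn=19 Fernhollow=8 Ironridge=5 Juniper=18 → close Dunmere (overflow 9)
  17÷6 = 2 each, +1 to first 5
Round 2: Briarlake=6 Cedarfen=18 Elkhorn=22 Fernhollow=11 Ironridge=8 Juniper=20 → close Elkhorn (overflow 10)
  22÷5 = 4 each, +1 to first 2
Round 3: Briarlake=11 Cedarfen=23 Fernhollow=15 Ironridge=12 Juniper=24 → close Juniper (overflow 12)
  24÷4 = 6 each, +1 to first 0
Round 4: Briarlake=17 Cedarfen=29 Fernhollow=21 Ironridge=18 → close Cedarfen (overflow 16)
  29÷3 = 9 each, +1 to first 2
Round 5: Briarlake=27 Fernhollow=31 Ironridge=27 → close Ironridge (overflow 21)
  27÷2 = 13 each, +1 to first 1
Round 6: Briarlake=41 Fernhollow=44 → close Fernhollow (overflow 33)
  44÷1 = 44 each, +1 to first 0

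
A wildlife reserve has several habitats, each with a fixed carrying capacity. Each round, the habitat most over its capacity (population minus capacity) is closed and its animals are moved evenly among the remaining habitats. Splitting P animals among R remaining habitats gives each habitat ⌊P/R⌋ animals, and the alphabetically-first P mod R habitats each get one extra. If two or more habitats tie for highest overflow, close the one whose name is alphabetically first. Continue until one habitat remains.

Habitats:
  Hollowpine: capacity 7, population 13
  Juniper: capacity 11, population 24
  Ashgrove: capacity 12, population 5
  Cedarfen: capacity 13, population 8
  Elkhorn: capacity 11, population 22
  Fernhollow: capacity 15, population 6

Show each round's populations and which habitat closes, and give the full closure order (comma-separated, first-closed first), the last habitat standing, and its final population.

Round 1: Ashgrove=5 Cedarfen=8 Elkhorn=22 Fernhollow=6 Hollowpine=13 Juniper=24 → close Juniper (overflow 13)
  24÷5 = 4 each, +1 to first 4
Round 2: Ashgrove=10 Cedarfen=13 Elkhorn=27 Fernhollow=11 Hollowpine=17 → close Elkhorn (overflow 16)
  27÷4 = 6 each, +1 to first 3
Round 3: Ashgrove=17 Cedarfen=20 Fernhollow=18 Hollowpine=23 → close Hollowpine (overflow 16)
  23÷3 = 7 each, +1 to first 2
Round 4: Ashgrove=25 Cedarfen=28 Fernhollow=25 → close Cedarfen (overflow 15)
  28÷2 = 14 each, +1 to first 0
Round 5: Ashgrove=39 Fernhollow=39 → close Ashgrove (overflow 27)
  39÷1 = 39 each, +1 to first 0

Closure order: Juniper, Elkhorn, Hollowpine, Cedarfen, Ashgrove
Last habitat: Fernhollow with 78 animals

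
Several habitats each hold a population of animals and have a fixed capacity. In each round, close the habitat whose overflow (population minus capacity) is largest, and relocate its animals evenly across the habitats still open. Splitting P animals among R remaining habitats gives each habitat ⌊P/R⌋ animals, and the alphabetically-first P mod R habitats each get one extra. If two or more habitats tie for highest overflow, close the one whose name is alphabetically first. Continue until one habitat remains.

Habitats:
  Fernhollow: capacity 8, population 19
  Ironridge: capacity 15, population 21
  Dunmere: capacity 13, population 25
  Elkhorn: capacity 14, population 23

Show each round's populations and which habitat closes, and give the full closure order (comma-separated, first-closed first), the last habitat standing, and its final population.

Round 1: Dunmere=25 Elkhorn=23 Fernhollow=19 Ironridge=21 → close Dunmere (overflow 12)
  25÷3 = 8 each, +1 to first 1
Round 2: Elkhorn=32 Fernhollow=27 Ironridge=29 → close Fernhollow (overflow 19)
  27÷2 = 13 each, +1 to first 1
Round 3: Elkhorn=46 Ironridge=42 → close Elkhorn (overflow 32)
  46÷1 = 46 each, +1 to first 0

Closure order: Dunmere, Fernhollow, Elkhorn
Last habitat: Ironridge with 88 animals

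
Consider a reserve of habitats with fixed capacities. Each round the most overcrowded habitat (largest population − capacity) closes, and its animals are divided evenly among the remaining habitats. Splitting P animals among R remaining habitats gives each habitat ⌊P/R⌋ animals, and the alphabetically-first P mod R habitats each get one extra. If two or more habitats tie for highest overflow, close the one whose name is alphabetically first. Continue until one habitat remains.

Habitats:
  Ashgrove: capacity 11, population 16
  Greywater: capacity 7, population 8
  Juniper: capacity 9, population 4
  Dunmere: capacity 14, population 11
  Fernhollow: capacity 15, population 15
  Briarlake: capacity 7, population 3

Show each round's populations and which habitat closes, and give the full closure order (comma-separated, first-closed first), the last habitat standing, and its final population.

Closure order: Ashgrove, Greywater, Fernhollow, Briarlake, Dunmere
Last habitat: Juniper with 57 animals

Round 1: Ashgrove=16 Briarlake=3 Dunmere=11 Fernhollow=15 Greywater=8 Juniper=4 → close Ashgrove (overflow 5)
  16÷5 = 3 each, +1 to first 1
Round 2: Briarlake=7 Dunmere=14 Fernhollow=18 Greywater=11 Juniper=7 → close Greywater (overflow 4)
  11÷4 = 2 each, +1 to first 3
Round 3: Briarlake=10 Dunmere=17 Fernhollow=21 Juniper=9 → close Fernhollow (overflow 6)
  21÷3 = 7 each, +1 to first 0
Round 4: Briarlake=17 Dunmere=24 Juniper=16 → close Briarlake (overflow 10)
  17÷2 = 8 each, +1 to first 1
Round 5: Dunmere=33 Juniper=24 → close Dunmere (overflow 19)
  33÷1 = 33 each, +1 to first 0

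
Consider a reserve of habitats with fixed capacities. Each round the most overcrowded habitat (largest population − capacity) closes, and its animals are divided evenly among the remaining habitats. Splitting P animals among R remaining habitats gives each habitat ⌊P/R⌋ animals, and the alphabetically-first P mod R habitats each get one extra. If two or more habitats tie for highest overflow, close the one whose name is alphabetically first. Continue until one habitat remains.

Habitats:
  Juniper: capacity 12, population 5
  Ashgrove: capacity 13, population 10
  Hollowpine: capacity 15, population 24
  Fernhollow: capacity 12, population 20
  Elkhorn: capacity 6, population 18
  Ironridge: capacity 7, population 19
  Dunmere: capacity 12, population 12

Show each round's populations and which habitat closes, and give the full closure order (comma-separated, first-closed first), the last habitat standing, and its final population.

Closure order: Elkhorn, Ironridge, Hollowpine, Fernhollow, Dunmere, Ashgrove
Last habitat: Juniper with 108 animals

Round 1: Ashgrove=10 Dunmere=12 Elkhorn=18 Fernhollow=20 Hollowpine=24 Ironridge=19 Juniper=5 → close Elkhorn (overflow 12)
  18÷6 = 3 each, +1 to first 0
Round 2: Ashgrove=13 Dunmere=15 Fernhollow=23 Hollowpine=27 Ironridge=22 Juniper=8 → close Ironridge (overflow 15)
  22÷5 = 4 each, +1 to first 2
Round 3: Ashgrove=18 Dunmere=20 Fernhollow=27 Hollowpine=31 Juniper=12 → close Hollowpine (overflow 16)
  31÷4 = 7 each, +1 to first 3
Round 4: Ashgrove=26 Dunmere=28 Fernhollow=35 Juniper=19 → close Fernhollow (overflow 23)
  35÷3 = 11 each, +1 to first 2
Round 5: Ashgrove=38 Dunmere=40 Juniper=30 → close Dunmere (overflow 28)
  40÷2 = 20 each, +1 to first 0
Round 6: Ashgrove=58 Juniper=50 → close Ashgrove (overflow 45)
  58÷1 = 58 each, +1 to first 0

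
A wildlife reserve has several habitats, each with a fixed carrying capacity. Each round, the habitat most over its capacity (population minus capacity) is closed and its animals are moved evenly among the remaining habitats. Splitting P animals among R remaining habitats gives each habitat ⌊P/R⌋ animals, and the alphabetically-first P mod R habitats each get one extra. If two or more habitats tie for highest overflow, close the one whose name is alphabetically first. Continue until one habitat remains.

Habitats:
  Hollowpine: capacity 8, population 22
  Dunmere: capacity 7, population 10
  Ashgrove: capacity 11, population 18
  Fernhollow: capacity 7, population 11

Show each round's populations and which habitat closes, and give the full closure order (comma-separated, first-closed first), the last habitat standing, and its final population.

Round 1: Ashgrove=18 Dunmere=10 Fernhollow=11 Hollowpine=22 → close Hollowpine (overflow 14)
  22÷3 = 7 each, +1 to first 1
Round 2: Ashgrove=26 Dunmere=17 Fernhollow=18 → close Ashgrove (overflow 15)
  26÷2 = 13 each, +1 to first 0
Round 3: Dunmere=30 Fernhollow=31 → close Fernhollow (overflow 24)
  31÷1 = 31 each, +1 to first 0

Closure order: Hollowpine, Ashgrove, Fernhollow
Last habitat: Dunmere with 61 animals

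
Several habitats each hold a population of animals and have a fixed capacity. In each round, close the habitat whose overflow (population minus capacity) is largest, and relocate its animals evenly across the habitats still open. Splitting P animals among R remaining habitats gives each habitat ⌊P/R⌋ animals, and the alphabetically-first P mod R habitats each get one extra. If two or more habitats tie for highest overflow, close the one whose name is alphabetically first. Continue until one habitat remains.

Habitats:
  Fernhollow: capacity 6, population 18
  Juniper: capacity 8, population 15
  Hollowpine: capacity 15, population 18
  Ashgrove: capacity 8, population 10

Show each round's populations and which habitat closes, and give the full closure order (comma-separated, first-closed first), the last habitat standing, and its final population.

Closure order: Fernhollow, Juniper, Ashgrove
Last habitat: Hollowpine with 61 animals

Round 1: Ashgrove=10 Fernhollow=18 Hollowpine=18 Juniper=15 → close Fernhollow (overflow 12)
  18÷3 = 6 each, +1 to first 0
Round 2: Ashgrove=16 Hollowpine=24 Juniper=21 → close Juniper (overflow 13)
  21÷2 = 10 each, +1 to first 1
Round 3: Ashgrove=27 Hollowpine=34 → close Ashgrove (overflow 19)
  27÷1 = 27 each, +1 to first 0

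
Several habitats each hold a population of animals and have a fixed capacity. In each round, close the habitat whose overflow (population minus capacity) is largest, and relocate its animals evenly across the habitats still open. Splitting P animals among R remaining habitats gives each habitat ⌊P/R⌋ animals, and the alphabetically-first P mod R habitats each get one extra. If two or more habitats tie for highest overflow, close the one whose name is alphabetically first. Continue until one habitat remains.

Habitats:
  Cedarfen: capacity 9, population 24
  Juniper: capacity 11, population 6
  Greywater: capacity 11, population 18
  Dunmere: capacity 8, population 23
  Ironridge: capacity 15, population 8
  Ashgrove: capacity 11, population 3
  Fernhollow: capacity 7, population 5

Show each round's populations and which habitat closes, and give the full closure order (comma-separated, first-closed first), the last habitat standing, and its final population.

Closure order: Cedarfen, Dunmere, Greywater, Fernhollow, Ashgrove, Juniper
Last habitat: Ironridge with 87 animals

Round 1: Ashgrove=3 Cedarfen=24 Dunmere=23 Fernhollow=5 Greywater=18 Ironridge=8 Juniper=6 → close Cedarfen (overflow 15)
  24÷6 = 4 each, +1 to first 0
Round 2: Ashgrove=7 Dunmere=27 Fernhollow=9 Greywater=22 Ironridge=12 Juniper=10 → close Dunmere (overflow 19)
  27÷5 = 5 each, +1 to first 2
Round 3: Ashgrove=13 Fernhollow=15 Greywater=27 Ironridge=17 Juniper=15 → close Greywater (overflow 16)
  27÷4 = 6 each, +1 to first 3
Round 4: Ashgrove=20 Fernhollow=22 Ironridge=24 Juniper=21 → close Fernhollow (overflow 15)
  22÷3 = 7 each, +1 to first 1
Round 5: Ashgrove=28 Ironridge=31 Juniper=28 → close Ashgrove (overflow 17)
  28÷2 = 14 each, +1 to first 0
Round 6: Ironridge=45 Juniper=42 → close Juniper (overflow 31)
  42÷1 = 42 each, +1 to first 0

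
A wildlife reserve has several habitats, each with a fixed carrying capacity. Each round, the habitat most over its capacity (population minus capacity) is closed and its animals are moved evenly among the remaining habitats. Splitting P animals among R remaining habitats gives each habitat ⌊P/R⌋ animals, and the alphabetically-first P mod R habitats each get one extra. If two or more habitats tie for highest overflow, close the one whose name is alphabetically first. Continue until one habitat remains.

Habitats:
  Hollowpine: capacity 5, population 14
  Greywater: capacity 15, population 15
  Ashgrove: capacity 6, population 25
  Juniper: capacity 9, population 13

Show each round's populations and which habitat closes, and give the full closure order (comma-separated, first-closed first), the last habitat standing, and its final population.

Closure order: Ashgrove, Hollowpine, Juniper
Last habitat: Greywater with 67 animals

Round 1: Ashgrove=25 Greywater=15 Hollowpine=14 Juniper=13 → close Ashgrove (overflow 19)
  25÷3 = 8 each, +1 to first 1
Round 2: Greywater=24 Hollowpine=22 Juniper=21 → close Hollowpine (overflow 17)
  22÷2 = 11 each, +1 to first 0
Round 3: Greywater=35 Juniper=32 → close Juniper (overflow 23)
  32÷1 = 32 each, +1 to first 0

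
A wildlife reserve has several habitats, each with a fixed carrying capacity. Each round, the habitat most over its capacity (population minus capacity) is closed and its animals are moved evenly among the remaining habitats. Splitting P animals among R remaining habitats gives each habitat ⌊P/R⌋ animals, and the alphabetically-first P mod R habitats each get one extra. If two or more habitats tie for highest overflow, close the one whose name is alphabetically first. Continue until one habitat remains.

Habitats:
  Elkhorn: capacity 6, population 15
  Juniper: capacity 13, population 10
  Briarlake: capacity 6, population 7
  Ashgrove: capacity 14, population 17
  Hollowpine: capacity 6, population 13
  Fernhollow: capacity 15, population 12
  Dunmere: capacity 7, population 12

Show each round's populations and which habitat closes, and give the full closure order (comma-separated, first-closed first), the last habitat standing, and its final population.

Closure order: Elkhorn, Hollowpine, Dunmere, Ashgrove, Briarlake, Fernhollow
Last habitat: Juniper with 86 animals

Round 1: Ashgrove=17 Briarlake=7 Dunmere=12 Elkhorn=15 Fernhollow=12 Hollowpine=13 Juniper=10 → close Elkhorn (overflow 9)
  15÷6 = 2 each, +1 to first 3
Round 2: Ashgrove=20 Briarlake=10 Dunmere=15 Fernhollow=14 Hollowpine=15 Juniper=12 → close Hollowpine (overflow 9)
  15÷5 = 3 each, +1 to first 0
Round 3: Ashgrove=23 Briarlake=13 Dunmere=18 Fernhollow=17 Juniper=15 → close Dunmere (overflow 11)
  18÷4 = 4 each, +1 to first 2
Round 4: Ashgrove=28 Briarlake=18 Fernhollow=21 Juniper=19 → close Ashgrove (overflow 14)
  28÷3 = 9 each, +1 to first 1
Round 5: Briarlake=28 Fernhollow=30 Juniper=28 → close Briarlake (overflow 22)
  28÷2 = 14 each, +1 to first 0
Round 6: Fernhollow=44 Juniper=42 → close Fernhollow (overflow 29)
  44÷1 = 44 each, +1 to first 0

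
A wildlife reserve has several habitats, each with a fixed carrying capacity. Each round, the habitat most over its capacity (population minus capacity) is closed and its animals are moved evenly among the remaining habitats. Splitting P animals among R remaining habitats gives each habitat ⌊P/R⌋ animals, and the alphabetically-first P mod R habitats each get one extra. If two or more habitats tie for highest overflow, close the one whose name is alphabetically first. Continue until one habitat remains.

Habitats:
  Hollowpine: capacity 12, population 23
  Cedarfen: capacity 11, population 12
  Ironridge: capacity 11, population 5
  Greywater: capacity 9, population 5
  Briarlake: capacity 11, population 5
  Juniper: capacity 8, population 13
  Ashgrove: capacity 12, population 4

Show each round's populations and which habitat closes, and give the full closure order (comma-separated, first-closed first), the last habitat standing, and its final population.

Closure order: Hollowpine, Juniper, Cedarfen, Greywater, Briarlake, Ashgrove
Last habitat: Ironridge with 67 animals

Round 1: Ashgrove=4 Briarlake=5 Cedarfen=12 Greywater=5 Hollowpine=23 Ironridge=5 Juniper=13 → close Hollowpine (overflow 11)
  23÷6 = 3 each, +1 to first 5
Round 2: Ashgrove=8 Briarlake=9 Cedarfen=16 Greywater=9 Ironridge=9 Juniper=16 → close Juniper (overflow 8)
  16÷5 = 3 each, +1 to first 1
Round 3: Ashgrove=12 Briarlake=12 Cedarfen=19 Greywater=12 Ironridge=12 → close Cedarfen (overflow 8)
  19÷4 = 4 each, +1 to first 3
Round 4: Ashgrove=17 Briarlake=17 Greywater=17 Ironridge=16 → close Greywater (overflow 8)
  17÷3 = 5 each, +1 to first 2
Round 5: Ashgrove=23 Briarlake=23 Ironridge=21 → close Briarlake (overflow 12)
  23÷2 = 11 each, +1 to first 1
Round 6: Ashgrove=35 Ironridge=32 → close Ashgrove (overflow 23)
  35÷1 = 35 each, +1 to first 0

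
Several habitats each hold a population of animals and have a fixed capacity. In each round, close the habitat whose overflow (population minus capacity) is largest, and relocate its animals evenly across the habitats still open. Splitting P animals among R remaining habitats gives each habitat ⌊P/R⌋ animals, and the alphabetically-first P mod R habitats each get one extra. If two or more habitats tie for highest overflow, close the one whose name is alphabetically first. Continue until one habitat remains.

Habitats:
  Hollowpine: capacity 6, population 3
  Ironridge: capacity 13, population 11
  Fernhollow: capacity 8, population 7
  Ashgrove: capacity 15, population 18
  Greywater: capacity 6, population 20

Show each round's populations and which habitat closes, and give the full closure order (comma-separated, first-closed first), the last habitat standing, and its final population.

Closure order: Greywater, Ashgrove, Fernhollow, Hollowpine
Last habitat: Ironridge with 59 animals

Round 1: Ashgrove=18 Fernhollow=7 Greywater=20 Hollowpine=3 Ironridge=11 → close Greywater (overflow 14)
  20÷4 = 5 each, +1 to first 0
Round 2: Ashgrove=23 Fernhollow=12 Hollowpine=8 Ironridge=16 → close Ashgrove (overflow 8)
  23÷3 = 7 each, +1 to first 2
Round 3: Fernhollow=20 Hollowpine=16 Ironridge=23 → close Fernhollow (overflow 12)
  20÷2 = 10 each, +1 to first 0
Round 4: Hollowpine=26 Ironridge=33 → close Hollowpine (overflow 20)
  26÷1 = 26 each, +1 to first 0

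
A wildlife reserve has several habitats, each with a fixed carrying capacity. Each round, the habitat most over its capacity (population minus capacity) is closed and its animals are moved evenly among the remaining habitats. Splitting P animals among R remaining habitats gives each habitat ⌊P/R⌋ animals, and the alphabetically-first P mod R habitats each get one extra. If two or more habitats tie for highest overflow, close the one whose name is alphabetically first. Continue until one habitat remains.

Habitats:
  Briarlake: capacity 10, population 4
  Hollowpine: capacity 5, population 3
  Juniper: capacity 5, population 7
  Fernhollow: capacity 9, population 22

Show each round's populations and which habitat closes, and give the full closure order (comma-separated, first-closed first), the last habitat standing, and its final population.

Round 1: Briarlake=4 Fernhollow=22 Hollowpine=3 Juniper=7 → close Fernhollow (overflow 13)
  22÷3 = 7 each, +1 to first 1
Round 2: Briarlake=12 Hollowpine=10 Juniper=14 → close Juniper (overflow 9)
  14÷2 = 7 each, +1 to first 0
Round 3: Briarlake=19 Hollowpine=17 → close Hollowpine (overflow 12)
  17÷1 = 17 each, +1 to first 0

Closure order: Fernhollow, Juniper, Hollowpine
Last habitat: Briarlake with 36 animals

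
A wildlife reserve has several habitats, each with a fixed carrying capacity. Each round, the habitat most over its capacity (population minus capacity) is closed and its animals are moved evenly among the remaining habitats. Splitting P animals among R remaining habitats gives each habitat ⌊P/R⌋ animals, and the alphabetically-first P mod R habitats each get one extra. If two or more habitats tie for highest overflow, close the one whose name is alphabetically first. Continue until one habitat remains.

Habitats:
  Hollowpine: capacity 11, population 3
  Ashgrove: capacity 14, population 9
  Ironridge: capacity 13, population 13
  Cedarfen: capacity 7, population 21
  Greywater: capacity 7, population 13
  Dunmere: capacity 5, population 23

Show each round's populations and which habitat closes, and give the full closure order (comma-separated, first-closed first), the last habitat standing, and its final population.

Closure order: Dunmere, Cedarfen, Greywater, Ironridge, Ashgrove
Last habitat: Hollowpine with 82 animals

Round 1: Ashgrove=9 Cedarfen=21 Dunmere=23 Greywater=13 Hollowpine=3 Ironridge=13 → close Dunmere (overflow 18)
  23÷5 = 4 each, +1 to first 3
Round 2: Ashgrove=14 Cedarfen=26 Greywater=18 Hollowpine=7 Ironridge=17 → close Cedarfen (overflow 19)
  26÷4 = 6 each, +1 to first 2
Round 3: Ashgrove=21 Greywater=25 Hollowpine=13 Ironridge=23 → close Greywater (overflow 18)
  25÷3 = 8 each, +1 to first 1
Round 4: Ashgrove=30 Hollowpine=21 Ironridge=31 → close Ironridge (overflow 18)
  31÷2 = 15 each, +1 to first 1
Round 5: Ashgrove=46 Hollowpine=36 → close Ashgrove (overflow 32)
  46÷1 = 46 each, +1 to first 0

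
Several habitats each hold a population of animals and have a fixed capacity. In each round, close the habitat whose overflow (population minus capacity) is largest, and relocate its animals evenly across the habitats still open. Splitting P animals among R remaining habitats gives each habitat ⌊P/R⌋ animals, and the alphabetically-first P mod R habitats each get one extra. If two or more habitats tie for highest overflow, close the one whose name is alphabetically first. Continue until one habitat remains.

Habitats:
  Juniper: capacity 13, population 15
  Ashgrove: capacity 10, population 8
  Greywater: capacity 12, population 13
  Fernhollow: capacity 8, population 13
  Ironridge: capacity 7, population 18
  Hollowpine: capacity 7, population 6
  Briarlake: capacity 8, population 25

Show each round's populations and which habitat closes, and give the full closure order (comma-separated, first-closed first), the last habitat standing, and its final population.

Round 1: Ashgrove=8 Briarlake=25 Fernhollow=13 Greywater=13 Hollowpine=6 Ironridge=18 Juniper=15 → close Briarlake (overflow 17)
  25÷6 = 4 each, +1 to first 1
Round 2: Ashgrove=13 Fernhollow=17 Greywater=17 Hollowpine=10 Ironridge=22 Juniper=19 → close Ironridge (overflow 15)
  22÷5 = 4 each, +1 to first 2
Round 3: Ashgrove=18 Fernhollow=22 Greywater=21 Hollowpine=14 Juniper=23 → close Fernhollow (overflow 14)
  22÷4 = 5 each, +1 to first 2
Round 4: Ashgrove=24 Greywater=27 Hollowpine=19 Juniper=28 → close Greywater (overflow 15)
  27÷3 = 9 each, +1 to first 0
Round 5: Ashgrove=33 Hollowpine=28 Juniper=37 → close Juniper (overflow 24)
  37÷2 = 18 each, +1 to first 1
Round 6: Ashgrove=52 Hollowpine=46 → close Ashgrove (overflow 42)
  52÷1 = 52 each, +1 to first 0

Closure order: Briarlake, Ironridge, Fernhollow, Greywater, Juniper, Ashgrove
Last habitat: Hollowpine with 98 animals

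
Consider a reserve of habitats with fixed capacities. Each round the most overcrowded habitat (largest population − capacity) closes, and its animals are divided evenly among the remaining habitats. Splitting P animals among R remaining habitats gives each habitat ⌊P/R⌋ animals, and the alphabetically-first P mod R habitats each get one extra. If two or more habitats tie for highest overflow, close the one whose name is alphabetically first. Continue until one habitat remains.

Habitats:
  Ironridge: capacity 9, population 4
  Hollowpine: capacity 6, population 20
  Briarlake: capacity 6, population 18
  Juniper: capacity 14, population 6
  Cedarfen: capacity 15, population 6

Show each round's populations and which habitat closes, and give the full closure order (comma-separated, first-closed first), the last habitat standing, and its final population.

Closure order: Hollowpine, Briarlake, Ironridge, Cedarfen
Last habitat: Juniper with 54 animals

Round 1: Briarlake=18 Cedarfen=6 Hollowpine=20 Ironridge=4 Juniper=6 → close Hollowpine (overflow 14)
  20÷4 = 5 each, +1 to first 0
Round 2: Briarlake=23 Cedarfen=11 Ironridge=9 Juniper=11 → close Briarlake (overflow 17)
  23÷3 = 7 each, +1 to first 2
Round 3: Cedarfen=19 Ironridge=17 Juniper=18 → close Ironridge (overflow 8)
  17÷2 = 8 each, +1 to first 1
Round 4: Cedarfen=28 Juniper=26 → close Cedarfen (overflow 13)
  28÷1 = 28 each, +1 to first 0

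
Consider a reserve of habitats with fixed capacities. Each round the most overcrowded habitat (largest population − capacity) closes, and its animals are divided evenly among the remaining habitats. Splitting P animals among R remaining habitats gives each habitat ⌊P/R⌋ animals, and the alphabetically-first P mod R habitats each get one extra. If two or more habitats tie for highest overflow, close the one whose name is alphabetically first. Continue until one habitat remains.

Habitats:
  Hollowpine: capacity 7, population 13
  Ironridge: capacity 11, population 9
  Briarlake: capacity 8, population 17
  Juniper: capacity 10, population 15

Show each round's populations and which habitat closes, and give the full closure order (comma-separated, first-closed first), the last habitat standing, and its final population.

Round 1: Briarlake=17 Hollowpine=13 Ironridge=9 Juniper=15 → close Briarlake (overflow 9)
  17÷3 = 5 each, +1 to first 2
Round 2: Hollowpine=19 Ironridge=15 Juniper=20 → close Hollowpine (overflow 12)
  19÷2 = 9 each, +1 to first 1
Round 3: Ironridge=25 Juniper=29 → close Juniper (overflow 19)
  29÷1 = 29 each, +1 to first 0

Closure order: Briarlake, Hollowpine, Juniper
Last habitat: Ironridge with 54 animals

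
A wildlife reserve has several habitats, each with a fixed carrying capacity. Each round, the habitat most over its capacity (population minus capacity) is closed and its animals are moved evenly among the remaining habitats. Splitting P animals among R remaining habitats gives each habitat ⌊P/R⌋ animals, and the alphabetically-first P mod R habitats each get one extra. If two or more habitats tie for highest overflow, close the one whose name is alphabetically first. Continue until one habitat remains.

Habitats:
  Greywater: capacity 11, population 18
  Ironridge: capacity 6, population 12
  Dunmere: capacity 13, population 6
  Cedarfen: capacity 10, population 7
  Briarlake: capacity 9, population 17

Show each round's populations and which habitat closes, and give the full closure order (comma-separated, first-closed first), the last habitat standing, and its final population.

Round 1: Briarlake=17 Cedarfen=7 Dunmere=6 Greywater=18 Ironridge=12 → close Briarlake (overflow 8)
  17÷4 = 4 each, +1 to first 1
Round 2: Cedarfen=12 Dunmere=10 Greywater=22 Ironridge=16 → close Greywater (overflow 11)
  22÷3 = 7 each, +1 to first 1
Round 3: Cedarfen=20 Dunmere=17 Ironridge=23 → close Ironridge (overflow 17)
  23÷2 = 11 each, +1 to first 1
Round 4: Cedarfen=32 Dunmere=28 → close Cedarfen (overflow 22)
  32÷1 = 32 each, +1 to first 0

Closure order: Briarlake, Greywater, Ironridge, Cedarfen
Last habitat: Dunmere with 60 animals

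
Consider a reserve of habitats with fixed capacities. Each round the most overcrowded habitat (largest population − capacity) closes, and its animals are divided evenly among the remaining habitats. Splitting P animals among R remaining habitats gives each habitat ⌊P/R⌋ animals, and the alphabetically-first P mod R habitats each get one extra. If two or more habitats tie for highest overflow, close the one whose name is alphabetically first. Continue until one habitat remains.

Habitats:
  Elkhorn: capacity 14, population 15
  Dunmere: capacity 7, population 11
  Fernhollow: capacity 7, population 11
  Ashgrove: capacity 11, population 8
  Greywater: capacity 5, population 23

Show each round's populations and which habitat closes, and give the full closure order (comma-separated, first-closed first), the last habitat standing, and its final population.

Closure order: Greywater, Dunmere, Fernhollow, Elkhorn
Last habitat: Ashgrove with 68 animals

Round 1: Ashgrove=8 Dunmere=11 Elkhorn=15 Fernhollow=11 Greywater=23 → close Greywater (overflow 18)
  23÷4 = 5 each, +1 to first 3
Round 2: Ashgrove=14 Dunmere=17 Elkhorn=21 Fernhollow=16 → close Dunmere (overflow 10)
  17÷3 = 5 each, +1 to first 2
Round 3: Ashgrove=20 Elkhorn=27 Fernhollow=21 → close Fernhollow (overflow 14)
  21÷2 = 10 each, +1 to first 1
Round 4: Ashgrove=31 Elkhorn=37 → close Elkhorn (overflow 23)
  37÷1 = 37 each, +1 to first 0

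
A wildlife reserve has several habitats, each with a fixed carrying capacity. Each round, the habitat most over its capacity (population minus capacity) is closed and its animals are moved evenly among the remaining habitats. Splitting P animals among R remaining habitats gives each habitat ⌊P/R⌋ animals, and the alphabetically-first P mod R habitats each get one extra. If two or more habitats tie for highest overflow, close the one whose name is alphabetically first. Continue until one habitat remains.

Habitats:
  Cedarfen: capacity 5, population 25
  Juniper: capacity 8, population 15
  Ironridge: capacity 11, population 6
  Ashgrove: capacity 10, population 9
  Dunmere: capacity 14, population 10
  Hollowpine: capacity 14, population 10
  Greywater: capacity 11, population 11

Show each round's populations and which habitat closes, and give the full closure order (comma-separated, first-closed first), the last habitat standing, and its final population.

Round 1: Ashgrove=9 Cedarfen=25 Dunmere=10 Greywater=11 Hollowpine=10 Ironridge=6 Juniper=15 → close Cedarfen (overflow 20)
  25÷6 = 4 each, +1 to first 1
Round 2: Ashgrove=14 Dunmere=14 Greywater=15 Hollowpine=14 Ironridge=10 Juniper=19 → close Juniper (overflow 11)
  19÷5 = 3 each, +1 to first 4
Round 3: Ashgrove=18 Dunmere=18 Greywater=19 Hollowpine=18 Ironridge=13 → close Ashgrove (overflow 8)
  18÷4 = 4 each, +1 to first 2
Round 4: Dunmere=23 Greywater=24 Hollowpine=22 Ironridge=17 → close Greywater (overflow 13)
  24÷3 = 8 each, +1 to first 0
Round 5: Dunmere=31 Hollowpine=30 Ironridge=25 → close Dunmere (overflow 17)
  31÷2 = 15 each, +1 to first 1
Round 6: Hollowpine=46 Ironridge=40 → close Hollowpine (overflow 32)
  46÷1 = 46 each, +1 to first 0

Closure order: Cedarfen, Juniper, Ashgrove, Greywater, Dunmere, Hollowpine
Last habitat: Ironridge with 86 animals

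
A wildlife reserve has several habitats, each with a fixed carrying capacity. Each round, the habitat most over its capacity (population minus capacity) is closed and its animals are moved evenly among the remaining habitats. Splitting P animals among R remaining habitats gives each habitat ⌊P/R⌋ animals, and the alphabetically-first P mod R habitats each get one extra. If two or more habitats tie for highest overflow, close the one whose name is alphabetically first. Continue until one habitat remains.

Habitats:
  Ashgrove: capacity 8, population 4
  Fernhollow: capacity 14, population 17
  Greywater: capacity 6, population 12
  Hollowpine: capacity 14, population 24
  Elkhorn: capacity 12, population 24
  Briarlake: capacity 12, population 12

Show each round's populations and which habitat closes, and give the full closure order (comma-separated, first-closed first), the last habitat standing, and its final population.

Round 1: Ashgrove=4 Briarlake=12 Elkhorn=24 Fernhollow=17 Greywater=12 Hollowpine=24 → close Elkhorn (overflow 12)
  24÷5 = 4 each, +1 to first 4
Round 2: Ashgrove=9 Briarlake=17 Fernhollow=22 Greywater=17 Hollowpine=28 → close Hollowpine (overflow 14)
  28÷4 = 7 each, +1 to first 0
Round 3: Ashgrove=16 Briarlake=24 Fernhollow=29 Greywater=24 → close Greywater (overflow 18)
  24÷3 = 8 each, +1 to first 0
Round 4: Ashgrove=24 Briarlake=32 Fernhollow=37 → close Fernhollow (overflow 23)
  37÷2 = 18 each, +1 to first 1
Round 5: Ashgrove=43 Briarlake=50 → close Briarlake (overflow 38)
  50÷1 = 50 each, +1 to first 0

Closure order: Elkhorn, Hollowpine, Greywater, Fernhollow, Briarlake
Last habitat: Ashgrove with 93 animals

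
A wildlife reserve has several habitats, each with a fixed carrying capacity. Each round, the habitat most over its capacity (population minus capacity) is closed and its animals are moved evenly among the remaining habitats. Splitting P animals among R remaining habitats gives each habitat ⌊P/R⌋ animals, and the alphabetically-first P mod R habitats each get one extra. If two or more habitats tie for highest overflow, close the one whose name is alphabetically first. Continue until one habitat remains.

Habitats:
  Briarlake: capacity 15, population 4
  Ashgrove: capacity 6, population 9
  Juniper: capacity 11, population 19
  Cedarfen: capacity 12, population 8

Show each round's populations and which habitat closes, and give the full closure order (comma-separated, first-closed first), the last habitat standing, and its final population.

Round 1: Ashgrove=9 Briarlake=4 Cedarfen=8 Juniper=19 → close Juniper (overflow 8)
  19÷3 = 6 each, +1 to first 1
Round 2: Ashgrove=16 Briarlake=10 Cedarfen=14 → close Ashgrove (overflow 10)
  16÷2 = 8 each, +1 to first 0
Round 3: Briarlake=18 Cedarfen=22 → close Cedarfen (overflow 10)
  22÷1 = 22 each, +1 to first 0

Closure order: Juniper, Ashgrove, Cedarfen
Last habitat: Briarlake with 40 animals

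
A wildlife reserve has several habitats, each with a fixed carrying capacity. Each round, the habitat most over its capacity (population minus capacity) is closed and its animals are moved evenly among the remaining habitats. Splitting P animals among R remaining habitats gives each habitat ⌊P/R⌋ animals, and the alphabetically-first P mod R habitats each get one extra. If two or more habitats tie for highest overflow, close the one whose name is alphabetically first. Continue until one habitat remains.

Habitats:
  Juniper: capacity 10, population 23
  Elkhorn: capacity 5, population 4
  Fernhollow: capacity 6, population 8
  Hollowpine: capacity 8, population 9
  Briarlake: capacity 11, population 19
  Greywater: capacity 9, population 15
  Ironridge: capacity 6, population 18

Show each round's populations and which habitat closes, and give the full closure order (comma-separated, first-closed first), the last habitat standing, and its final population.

Closure order: Juniper, Ironridge, Briarlake, Greywater, Fernhollow, Hollowpine
Last habitat: Elkhorn with 96 animals

Round 1: Briarlake=19 Elkhorn=4 Fernhollow=8 Greywater=15 Hollowpine=9 Ironridge=18 Juniper=23 → close Juniper (overflow 13)
  23÷6 = 3 each, +1 to first 5
Round 2: Briarlake=23 Elkhorn=8 Fernhollow=12 Greywater=19 Hollowpine=13 Ironridge=21 → close Ironridge (overflow 15)
  21÷5 = 4 each, +1 to first 1
Round 3: Briarlake=28 Elkhorn=12 Fernhollow=16 Greywater=23 Hollowpine=17 → close Briarlake (overflow 17)
  28÷4 = 7 each, +1 to first 0
Round 4: Elkhorn=19 Fernhollow=23 Greywater=30 Hollowpine=24 → close Greywater (overflow 21)
  30÷3 = 10 each, +1 to first 0
Round 5: Elkhorn=29 Fernhollow=33 Hollowpine=34 → close Fernhollow (overflow 27)
  33÷2 = 16 each, +1 to first 1
Round 6: Elkhorn=46 Hollowpine=50 → close Hollowpine (overflow 42)
  50÷1 = 50 each, +1 to first 0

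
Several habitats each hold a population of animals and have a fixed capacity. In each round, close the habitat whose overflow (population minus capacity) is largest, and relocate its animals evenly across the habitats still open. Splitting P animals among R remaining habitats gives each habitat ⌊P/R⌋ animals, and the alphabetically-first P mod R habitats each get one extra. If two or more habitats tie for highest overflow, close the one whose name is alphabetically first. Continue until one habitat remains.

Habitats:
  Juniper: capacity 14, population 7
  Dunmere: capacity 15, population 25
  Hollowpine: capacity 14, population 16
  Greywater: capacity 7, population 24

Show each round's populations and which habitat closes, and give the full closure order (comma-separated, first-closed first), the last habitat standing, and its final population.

Closure order: Greywater, Dunmere, Hollowpine
Last habitat: Juniper with 72 animals

Round 1: Dunmere=25 Greywater=24 Hollowpine=16 Juniper=7 → close Greywater (overflow 17)
  24÷3 = 8 each, +1 to first 0
Round 2: Dunmere=33 Hollowpine=24 Juniper=15 → close Dunmere (overflow 18)
  33÷2 = 16 each, +1 to first 1
Round 3: Hollowpine=41 Juniper=31 → close Hollowpine (overflow 27)
  41÷1 = 41 each, +1 to first 0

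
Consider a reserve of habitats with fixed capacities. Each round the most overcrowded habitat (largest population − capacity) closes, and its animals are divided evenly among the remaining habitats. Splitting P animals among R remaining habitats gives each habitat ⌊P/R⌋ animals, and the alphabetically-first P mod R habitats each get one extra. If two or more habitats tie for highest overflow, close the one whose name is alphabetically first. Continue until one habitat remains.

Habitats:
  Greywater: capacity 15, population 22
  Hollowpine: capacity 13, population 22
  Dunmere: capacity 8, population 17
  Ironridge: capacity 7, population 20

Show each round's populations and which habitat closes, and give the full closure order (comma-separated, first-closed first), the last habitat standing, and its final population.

Closure order: Ironridge, Dunmere, Hollowpine
Last habitat: Greywater with 81 animals

Round 1: Dunmere=17 Greywater=22 Hollowpine=22 Ironridge=20 → close Ironridge (overflow 13)
  20÷3 = 6 each, +1 to first 2
Round 2: Dunmere=24 Greywater=29 Hollowpine=28 → close Dunmere (overflow 16)
  24÷2 = 12 each, +1 to first 0
Round 3: Greywater=41 Hollowpine=40 → close Hollowpine (overflow 27)
  40÷1 = 40 each, +1 to first 0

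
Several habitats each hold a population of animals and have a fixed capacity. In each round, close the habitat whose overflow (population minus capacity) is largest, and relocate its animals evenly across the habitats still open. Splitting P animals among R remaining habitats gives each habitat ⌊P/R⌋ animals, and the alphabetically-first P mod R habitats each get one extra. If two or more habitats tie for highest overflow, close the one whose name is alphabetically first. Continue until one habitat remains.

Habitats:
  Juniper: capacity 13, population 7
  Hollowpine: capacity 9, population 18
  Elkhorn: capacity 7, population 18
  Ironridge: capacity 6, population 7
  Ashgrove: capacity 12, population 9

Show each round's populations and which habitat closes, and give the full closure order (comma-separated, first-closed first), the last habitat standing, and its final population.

Closure order: Elkhorn, Hollowpine, Ironridge, Ashgrove
Last habitat: Juniper with 59 animals

Round 1: Ashgrove=9 Elkhorn=18 Hollowpine=18 Ironridge=7 Juniper=7 → close Elkhorn (overflow 11)
  18÷4 = 4 each, +1 to first 2
Round 2: Ashgrove=14 Hollowpine=23 Ironridge=11 Juniper=11 → close Hollowpine (overflow 14)
  23÷3 = 7 each, +1 to first 2
Round 3: Ashgrove=22 Ironridge=19 Juniper=18 → close Ironridge (overflow 13)
  19÷2 = 9 each, +1 to first 1
Round 4: Ashgrove=32 Juniper=27 → close Ashgrove (overflow 20)
  32÷1 = 32 each, +1 to first 0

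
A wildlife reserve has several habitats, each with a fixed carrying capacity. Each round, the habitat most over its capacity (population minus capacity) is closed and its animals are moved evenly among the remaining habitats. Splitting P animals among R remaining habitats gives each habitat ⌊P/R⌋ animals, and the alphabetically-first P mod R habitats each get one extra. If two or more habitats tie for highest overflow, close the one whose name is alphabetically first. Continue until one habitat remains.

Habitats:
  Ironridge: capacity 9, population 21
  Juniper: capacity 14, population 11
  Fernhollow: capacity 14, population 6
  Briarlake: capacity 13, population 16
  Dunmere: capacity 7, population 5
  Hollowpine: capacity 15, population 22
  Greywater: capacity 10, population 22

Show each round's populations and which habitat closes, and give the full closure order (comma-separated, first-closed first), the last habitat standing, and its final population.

Round 1: Briarlake=16 Dunmere=5 Fernhollow=6 Greywater=22 Hollowpine=22 Ironridge=21 Juniper=11 → close Greywater (overflow 12)
  22÷6 = 3 each, +1 to first 4
Round 2: Briarlake=20 Dunmere=9 Fernhollow=10 Hollowpine=26 Ironridge=24 Juniper=14 → close Ironridge (overflow 15)
  24÷5 = 4 each, +1 to first 4
Round 3: Briarlake=25 Dunmere=14 Fernhollow=15 Hollowpine=31 Juniper=18 → close Hollowpine (overflow 16)
  31÷4 = 7 each, +1 to first 3
Round 4: Briarlake=33 Dunmere=22 Fernhollow=23 Juniper=25 → close Briarlake (overflow 20)
  33÷3 = 11 each, +1 to first 0
Round 5: Dunmere=33 Fernhollow=34 Juniper=36 → close Dunmere (overflow 26)
  33÷2 = 16 each, +1 to first 1
Round 6: Fernhollow=51 Juniper=52 → close Juniper (overflow 38)
  52÷1 = 52 each, +1 to first 0

Closure order: Greywater, Ironridge, Hollowpine, Briarlake, Dunmere, Juniper
Last habitat: Fernhollow with 103 animals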